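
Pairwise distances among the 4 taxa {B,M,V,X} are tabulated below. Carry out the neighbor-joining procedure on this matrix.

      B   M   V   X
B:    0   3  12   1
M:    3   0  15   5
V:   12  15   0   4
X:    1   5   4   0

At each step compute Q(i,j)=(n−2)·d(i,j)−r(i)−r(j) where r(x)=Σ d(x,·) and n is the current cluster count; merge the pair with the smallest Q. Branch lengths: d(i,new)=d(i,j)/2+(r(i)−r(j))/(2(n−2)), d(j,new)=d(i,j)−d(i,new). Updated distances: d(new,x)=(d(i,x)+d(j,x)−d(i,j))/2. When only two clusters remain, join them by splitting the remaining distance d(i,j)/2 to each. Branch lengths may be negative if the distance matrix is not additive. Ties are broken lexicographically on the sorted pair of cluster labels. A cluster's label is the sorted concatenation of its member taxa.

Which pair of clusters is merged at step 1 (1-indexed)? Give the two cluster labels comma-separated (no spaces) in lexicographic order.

B,M

step 1: merge (B,M) at d=3, Q=-33; branch lengths B→-1/4, M→13/4; new cluster BM
  updated: d(BM,V)=12, d(BM,X)=3/2
step 2: merge (BM,V) at d=12, Q=-35/2; branch lengths BM→19/4, V→29/4; new cluster BMV
  updated: d(BMV,X)=-13/4
step 3: merge (BMV,X) at d=-13/4; branch lengths BMV→-13/8, X→-13/8; new cluster BMVX
final tree: (((B:-1/4,M:13/4):19/4,V:29/4):-13/8,X:-13/8)
total length: 47/4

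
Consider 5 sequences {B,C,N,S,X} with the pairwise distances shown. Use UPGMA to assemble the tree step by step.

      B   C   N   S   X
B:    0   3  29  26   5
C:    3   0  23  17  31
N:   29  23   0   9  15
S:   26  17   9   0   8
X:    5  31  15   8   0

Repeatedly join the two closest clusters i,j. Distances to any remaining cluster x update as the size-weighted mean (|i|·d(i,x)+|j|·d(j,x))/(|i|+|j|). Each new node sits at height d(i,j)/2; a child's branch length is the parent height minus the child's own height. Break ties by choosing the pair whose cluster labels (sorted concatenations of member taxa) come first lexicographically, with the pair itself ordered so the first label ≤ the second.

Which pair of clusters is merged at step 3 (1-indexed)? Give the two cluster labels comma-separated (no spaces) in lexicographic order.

N,SX

step 1: merge (B,C) at d=3; branch lengths B→3/2, C→3/2; new cluster BC
  updated: d(BC,N)=26, d(BC,S)=43/2, d(BC,X)=18
step 2: merge (S,X) at d=8; branch lengths S→4, X→4; new cluster SX
  updated: d(BC,SX)=79/4, d(N,SX)=12
step 3: merge (N,SX) at d=12; branch lengths N→6, SX→2; new cluster NSX
  updated: d(BC,NSX)=131/6
step 4: merge (BC,NSX) at d=131/6; branch lengths BC→113/12, NSX→59/12; new cluster BCNSX
final tree: ((B:3/2,C:3/2):113/12,(N:6,(S:4,X:4):2):59/12)
total length: 100/3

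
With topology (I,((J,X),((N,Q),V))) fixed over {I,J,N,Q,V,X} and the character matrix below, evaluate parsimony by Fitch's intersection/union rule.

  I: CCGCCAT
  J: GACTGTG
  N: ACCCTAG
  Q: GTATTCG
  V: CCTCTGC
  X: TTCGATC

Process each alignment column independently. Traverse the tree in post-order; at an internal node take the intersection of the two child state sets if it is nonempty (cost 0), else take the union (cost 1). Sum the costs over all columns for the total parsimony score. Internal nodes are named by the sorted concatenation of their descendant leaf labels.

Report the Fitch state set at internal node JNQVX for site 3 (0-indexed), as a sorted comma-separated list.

site 0, node JX: J={G} ∪ X={T} → {G,T} (+1)
site 0, node NQ: N={A} ∪ Q={G} → {A,G} (+1)
site 0, node NQV: NQ={A,G} ∪ V={C} → {A,C,G} (+1)
site 0, node JNQVX: JX={G,T} ∩ NQV={A,C,G} → {G} (+0)
site 0, node IJNQVX: I={C} ∪ JNQVX={G} → {C,G} (+1)
site 1, node JX: J={A} ∪ X={T} → {A,T} (+1)
site 1, node NQ: N={C} ∪ Q={T} → {C,T} (+1)
site 1, node NQV: NQ={C,T} ∩ V={C} → {C} (+0)
site 1, node JNQVX: JX={A,T} ∪ NQV={C} → {A,C,T} (+1)
site 1, node IJNQVX: I={C} ∩ JNQVX={A,C,T} → {C} (+0)
site 2, node JX: J={C} ∩ X={C} → {C} (+0)
site 2, node NQ: N={C} ∪ Q={A} → {A,C} (+1)
site 2, node NQV: NQ={A,C} ∪ V={T} → {A,C,T} (+1)
site 2, node JNQVX: JX={C} ∩ NQV={A,C,T} → {C} (+0)
site 2, node IJNQVX: I={G} ∪ JNQVX={C} → {C,G} (+1)
site 3, node JX: J={T} ∪ X={G} → {G,T} (+1)
site 3, node NQ: N={C} ∪ Q={T} → {C,T} (+1)
site 3, node NQV: NQ={C,T} ∩ V={C} → {C} (+0)
site 3, node JNQVX: JX={G,T} ∪ NQV={C} → {C,G,T} (+1)
site 3, node IJNQVX: I={C} ∩ JNQVX={C,G,T} → {C} (+0)
site 4, node JX: J={G} ∪ X={A} → {A,G} (+1)
site 4, node NQ: N={T} ∩ Q={T} → {T} (+0)
site 4, node NQV: NQ={T} ∩ V={T} → {T} (+0)
site 4, node JNQVX: JX={A,G} ∪ NQV={T} → {A,G,T} (+1)
site 4, node IJNQVX: I={C} ∪ JNQVX={A,G,T} → {A,C,G,T} (+1)
site 5, node JX: J={T} ∩ X={T} → {T} (+0)
site 5, node NQ: N={A} ∪ Q={C} → {A,C} (+1)
site 5, node NQV: NQ={A,C} ∪ V={G} → {A,C,G} (+1)
site 5, node JNQVX: JX={T} ∪ NQV={A,C,G} → {A,C,G,T} (+1)
site 5, node IJNQVX: I={A} ∩ JNQVX={A,C,G,T} → {A} (+0)
site 6, node JX: J={G} ∪ X={C} → {C,G} (+1)
site 6, node NQ: N={G} ∩ Q={G} → {G} (+0)
site 6, node NQV: NQ={G} ∪ V={C} → {C,G} (+1)
site 6, node JNQVX: JX={C,G} ∩ NQV={C,G} → {C,G} (+0)
site 6, node IJNQVX: I={T} ∪ JNQVX={C,G} → {C,G,T} (+1)
per-site changes: [4, 3, 3, 3, 3, 3, 3]; total = 22

C,G,T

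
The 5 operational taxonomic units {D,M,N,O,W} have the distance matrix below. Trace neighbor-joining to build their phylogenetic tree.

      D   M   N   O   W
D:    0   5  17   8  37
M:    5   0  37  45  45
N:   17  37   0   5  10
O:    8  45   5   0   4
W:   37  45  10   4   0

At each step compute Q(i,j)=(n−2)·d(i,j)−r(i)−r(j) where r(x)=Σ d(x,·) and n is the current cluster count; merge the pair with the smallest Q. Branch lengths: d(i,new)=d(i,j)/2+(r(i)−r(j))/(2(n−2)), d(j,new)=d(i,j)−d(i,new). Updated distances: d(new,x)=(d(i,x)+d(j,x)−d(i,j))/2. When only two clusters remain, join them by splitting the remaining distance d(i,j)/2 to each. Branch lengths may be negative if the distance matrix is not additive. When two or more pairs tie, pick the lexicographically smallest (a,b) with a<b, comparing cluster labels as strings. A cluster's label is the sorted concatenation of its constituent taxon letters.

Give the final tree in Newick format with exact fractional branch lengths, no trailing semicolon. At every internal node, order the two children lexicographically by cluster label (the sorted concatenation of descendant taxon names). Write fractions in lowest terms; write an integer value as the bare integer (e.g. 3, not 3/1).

((((D:-25/3,M:40/3):193/8,N:3/8):41/8,O:-23/8):55/16,W:55/16)

iteration 1: select D,M (d=5, Q=-184); attach at lengths (-25/3, 40/3); label the merged cluster DM
  updated: d(DM,N)=49/2, d(DM,O)=24, d(DM,W)=77/2
iteration 2: select DM,N (d=49/2, Q=-155/2); attach at lengths (193/8, 3/8); label the merged cluster DMN
  updated: d(DMN,O)=9/4, d(DMN,W)=12
iteration 3: select DMN,O (d=9/4, Q=-73/4); attach at lengths (41/8, -23/8); label the merged cluster DMNO
  updated: d(DMNO,W)=55/8
iteration 4: select DMNO,W (d=55/8); attach at lengths (55/16, 55/16); label the merged cluster DMNOW
final tree: ((((D:-25/3,M:40/3):193/8,N:3/8):41/8,O:-23/8):55/16,W:55/16)
total length: 309/8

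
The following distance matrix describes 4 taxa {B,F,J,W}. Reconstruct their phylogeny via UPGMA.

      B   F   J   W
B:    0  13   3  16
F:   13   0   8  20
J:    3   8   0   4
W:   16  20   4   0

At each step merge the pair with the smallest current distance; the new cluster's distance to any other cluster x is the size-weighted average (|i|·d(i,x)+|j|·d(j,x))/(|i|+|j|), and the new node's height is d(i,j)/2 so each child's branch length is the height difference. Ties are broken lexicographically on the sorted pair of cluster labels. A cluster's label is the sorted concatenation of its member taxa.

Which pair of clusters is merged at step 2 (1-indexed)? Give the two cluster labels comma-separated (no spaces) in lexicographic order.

BJ,W

1. join B+J (d=3) ⇒ BJ; edges |B|=3/2, |J|=3/2
  updated: d(BJ,F)=21/2, d(BJ,W)=10
2. join BJ+W (d=10) ⇒ BJW; edges |BJ|=7/2, |W|=5
  updated: d(BJW,F)=41/3
3. join BJW+F (d=41/3) ⇒ BFJW; edges |BJW|=11/6, |F|=41/6
final tree: (((B:3/2,J:3/2):7/2,W:5):11/6,F:41/6)
total length: 121/6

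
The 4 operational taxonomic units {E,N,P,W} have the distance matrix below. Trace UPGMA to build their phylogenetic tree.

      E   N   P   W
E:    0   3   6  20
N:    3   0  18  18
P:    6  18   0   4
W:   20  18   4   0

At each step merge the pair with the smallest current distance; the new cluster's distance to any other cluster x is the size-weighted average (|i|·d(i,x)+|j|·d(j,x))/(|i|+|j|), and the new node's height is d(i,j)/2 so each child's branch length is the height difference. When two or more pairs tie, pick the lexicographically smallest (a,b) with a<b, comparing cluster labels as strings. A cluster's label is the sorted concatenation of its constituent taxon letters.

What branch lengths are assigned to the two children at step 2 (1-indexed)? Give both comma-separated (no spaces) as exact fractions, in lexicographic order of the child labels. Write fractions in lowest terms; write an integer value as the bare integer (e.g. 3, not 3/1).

1. join E+N (d=3) ⇒ EN; edges |E|=3/2, |N|=3/2
  updated: d(EN,P)=12, d(EN,W)=19
2. join P+W (d=4) ⇒ PW; edges |P|=2, |W|=2
  updated: d(EN,PW)=31/2
3. join EN+PW (d=31/2) ⇒ ENPW; edges |EN|=25/4, |PW|=23/4
final tree: ((E:3/2,N:3/2):25/4,(P:2,W:2):23/4)
total length: 19

2,2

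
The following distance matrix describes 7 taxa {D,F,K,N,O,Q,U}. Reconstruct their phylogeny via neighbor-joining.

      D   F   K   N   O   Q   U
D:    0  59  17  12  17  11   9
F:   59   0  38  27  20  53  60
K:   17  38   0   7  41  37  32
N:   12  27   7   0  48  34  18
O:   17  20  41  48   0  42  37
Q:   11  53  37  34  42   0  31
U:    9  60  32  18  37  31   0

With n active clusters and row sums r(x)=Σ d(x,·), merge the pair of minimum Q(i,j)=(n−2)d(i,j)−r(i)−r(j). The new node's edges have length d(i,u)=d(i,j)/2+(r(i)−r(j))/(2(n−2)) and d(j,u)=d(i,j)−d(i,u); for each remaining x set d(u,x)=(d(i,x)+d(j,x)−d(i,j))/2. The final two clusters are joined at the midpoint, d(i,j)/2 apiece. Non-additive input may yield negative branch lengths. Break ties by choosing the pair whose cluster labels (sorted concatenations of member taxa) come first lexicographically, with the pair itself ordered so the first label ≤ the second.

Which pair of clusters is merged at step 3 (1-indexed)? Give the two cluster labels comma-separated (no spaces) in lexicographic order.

1. join F+O (d=20, Q=-362) ⇒ FO; edges |F|=76/5, |O|=24/5
  updated: d(D,FO)=28, d(FO,K)=59/2, d(FO,N)=55/2, d(FO,Q)=75/2, d(FO,U)=77/2
2. join K+N (d=7, Q=-193) ⇒ KN; edges |K|=13/2, |N|=1/2
  updated: d(D,KN)=11, d(FO,KN)=25, d(KN,Q)=32, d(KN,U)=43/2
3. join FO+KN (d=25, Q=-287/2) ⇒ FKNO; edges |FO|=229/12, |KN|=71/12
  updated: d(D,FKNO)=7, d(FKNO,Q)=89/4, d(FKNO,U)=35/2
4. join D+Q (d=11, Q=-277/4) ⇒ DQ; edges |D|=-61/16, |Q|=237/16
  updated: d(DQ,FKNO)=73/8, d(DQ,U)=29/2
5. join DQ+FKNO (d=73/8, Q=-329/8) ⇒ DFKNOQ; edges |DQ|=49/16, |FKNO|=97/16
  updated: d(DFKNOQ,U)=183/16
6. join DFKNOQ+U (d=183/16) ⇒ DFKNOQU; edges |DFKNOQ|=183/32, |U|=183/32
final tree: (((D:-61/16,Q:237/16):49/16,((F:76/5,O:24/5):229/12,(K:13/2,N:1/2):71/12):97/16):183/32,U:183/32)
total length: 1337/16

FO,KN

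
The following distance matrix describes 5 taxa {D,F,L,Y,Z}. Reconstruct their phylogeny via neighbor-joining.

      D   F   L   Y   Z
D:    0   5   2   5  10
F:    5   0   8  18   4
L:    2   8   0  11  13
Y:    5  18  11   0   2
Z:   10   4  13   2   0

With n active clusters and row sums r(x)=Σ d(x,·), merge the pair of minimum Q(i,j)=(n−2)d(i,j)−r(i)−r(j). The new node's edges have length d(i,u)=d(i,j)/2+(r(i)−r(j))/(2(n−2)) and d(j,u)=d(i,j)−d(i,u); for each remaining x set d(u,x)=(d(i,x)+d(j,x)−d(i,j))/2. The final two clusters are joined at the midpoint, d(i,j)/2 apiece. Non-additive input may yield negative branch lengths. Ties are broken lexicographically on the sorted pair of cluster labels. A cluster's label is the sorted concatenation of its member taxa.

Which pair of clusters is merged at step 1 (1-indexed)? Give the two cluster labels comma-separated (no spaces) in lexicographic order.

iteration 1: select Y,Z (d=2, Q=-59); attach at lengths (13/6, -1/6); label the merged cluster YZ
  updated: d(D,YZ)=13/2, d(F,YZ)=10, d(L,YZ)=11
iteration 2: select D,L (d=2, Q=-61/2); attach at lengths (-7/8, 23/8); label the merged cluster DL
  updated: d(DL,F)=11/2, d(DL,YZ)=31/4
iteration 3: select DL,F (d=11/2, Q=-93/4); attach at lengths (13/8, 31/8); label the merged cluster DFL
  updated: d(DFL,YZ)=49/8
iteration 4: select DFL,YZ (d=49/8); attach at lengths (49/16, 49/16); label the merged cluster DFLYZ
final tree: (((D:-7/8,L:23/8):13/8,F:31/8):49/16,(Y:13/6,Z:-1/6):49/16)
total length: 125/8

Y,Z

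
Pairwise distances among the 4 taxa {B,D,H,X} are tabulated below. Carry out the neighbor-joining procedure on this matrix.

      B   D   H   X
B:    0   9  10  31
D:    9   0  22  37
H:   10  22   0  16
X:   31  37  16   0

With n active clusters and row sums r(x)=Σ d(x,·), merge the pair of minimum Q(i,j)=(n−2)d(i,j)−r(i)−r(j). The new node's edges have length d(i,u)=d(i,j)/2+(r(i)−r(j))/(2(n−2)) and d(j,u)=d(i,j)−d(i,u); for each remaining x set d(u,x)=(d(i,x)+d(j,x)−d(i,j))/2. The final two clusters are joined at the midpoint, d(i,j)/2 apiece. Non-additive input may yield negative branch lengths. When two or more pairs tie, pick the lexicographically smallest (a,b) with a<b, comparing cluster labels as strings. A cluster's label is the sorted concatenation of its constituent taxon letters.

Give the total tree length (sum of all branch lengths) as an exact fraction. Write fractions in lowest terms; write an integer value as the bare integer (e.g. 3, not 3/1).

1. join B+D (d=9, Q=-100) ⇒ BD; edges |B|=0, |D|=9
  updated: d(BD,H)=23/2, d(BD,X)=59/2
2. join BD+H (d=23/2, Q=-57) ⇒ BDH; edges |BD|=25/2, |H|=-1
  updated: d(BDH,X)=17
3. join BDH+X (d=17) ⇒ BDHX; edges |BDH|=17/2, |X|=17/2
final tree: (((B:0,D:9):25/2,H:-1):17/2,X:17/2)
total length: 75/2

75/2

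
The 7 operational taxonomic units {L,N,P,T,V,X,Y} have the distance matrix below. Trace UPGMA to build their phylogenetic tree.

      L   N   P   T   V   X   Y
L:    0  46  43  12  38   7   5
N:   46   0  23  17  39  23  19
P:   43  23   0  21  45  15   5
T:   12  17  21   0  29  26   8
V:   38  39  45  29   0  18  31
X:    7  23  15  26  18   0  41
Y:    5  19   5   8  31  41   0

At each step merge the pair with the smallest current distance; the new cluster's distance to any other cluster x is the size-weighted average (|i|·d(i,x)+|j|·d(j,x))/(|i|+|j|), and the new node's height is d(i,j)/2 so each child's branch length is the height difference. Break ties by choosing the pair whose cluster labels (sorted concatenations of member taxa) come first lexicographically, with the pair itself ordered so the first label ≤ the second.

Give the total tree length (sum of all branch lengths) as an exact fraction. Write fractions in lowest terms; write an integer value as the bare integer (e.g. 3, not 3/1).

iteration 1: select L,Y (d=5); attach at lengths (5/2, 5/2); label the merged cluster LY
  updated: d(LY,N)=65/2, d(LY,P)=24, d(LY,T)=10, d(LY,V)=69/2, d(LY,X)=24
iteration 2: select LY,T (d=10); attach at lengths (5/2, 5); label the merged cluster LTY
  updated: d(LTY,N)=82/3, d(LTY,P)=23, d(LTY,V)=98/3, d(LTY,X)=74/3
iteration 3: select P,X (d=15); attach at lengths (15/2, 15/2); label the merged cluster PX
  updated: d(LTY,PX)=143/6, d(N,PX)=23, d(PX,V)=63/2
iteration 4: select N,PX (d=23); attach at lengths (23/2, 4); label the merged cluster NPX
  updated: d(LTY,NPX)=25, d(NPX,V)=34
iteration 5: select LTY,NPX (d=25); attach at lengths (15/2, 1); label the merged cluster LNPTXY
  updated: d(LNPTXY,V)=100/3
iteration 6: select LNPTXY,V (d=100/3); attach at lengths (25/6, 50/3); label the merged cluster LNPTVXY
final tree: ((((L:5/2,Y:5/2):5/2,T:5):15/2,(N:23/2,(P:15/2,X:15/2):4):1):25/6,V:50/3)
total length: 217/3

217/3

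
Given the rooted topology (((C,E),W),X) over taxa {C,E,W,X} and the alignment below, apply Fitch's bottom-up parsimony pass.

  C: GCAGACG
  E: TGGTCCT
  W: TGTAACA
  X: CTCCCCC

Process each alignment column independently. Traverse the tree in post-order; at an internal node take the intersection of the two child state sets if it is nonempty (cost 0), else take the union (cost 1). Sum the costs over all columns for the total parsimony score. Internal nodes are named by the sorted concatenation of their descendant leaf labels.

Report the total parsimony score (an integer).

15

site 0, node CE: C={G} ∪ E={T} → {G,T} (+1)
site 0, node CEW: CE={G,T} ∩ W={T} → {T} (+0)
site 0, node CEWX: CEW={T} ∪ X={C} → {C,T} (+1)
site 1, node CE: C={C} ∪ E={G} → {C,G} (+1)
site 1, node CEW: CE={C,G} ∩ W={G} → {G} (+0)
site 1, node CEWX: CEW={G} ∪ X={T} → {G,T} (+1)
site 2, node CE: C={A} ∪ E={G} → {A,G} (+1)
site 2, node CEW: CE={A,G} ∪ W={T} → {A,G,T} (+1)
site 2, node CEWX: CEW={A,G,T} ∪ X={C} → {A,C,G,T} (+1)
site 3, node CE: C={G} ∪ E={T} → {G,T} (+1)
site 3, node CEW: CE={G,T} ∪ W={A} → {A,G,T} (+1)
site 3, node CEWX: CEW={A,G,T} ∪ X={C} → {A,C,G,T} (+1)
site 4, node CE: C={A} ∪ E={C} → {A,C} (+1)
site 4, node CEW: CE={A,C} ∩ W={A} → {A} (+0)
site 4, node CEWX: CEW={A} ∪ X={C} → {A,C} (+1)
site 5, node CE: C={C} ∩ E={C} → {C} (+0)
site 5, node CEW: CE={C} ∩ W={C} → {C} (+0)
site 5, node CEWX: CEW={C} ∩ X={C} → {C} (+0)
site 6, node CE: C={G} ∪ E={T} → {G,T} (+1)
site 6, node CEW: CE={G,T} ∪ W={A} → {A,G,T} (+1)
site 6, node CEWX: CEW={A,G,T} ∪ X={C} → {A,C,G,T} (+1)
per-site changes: [2, 2, 3, 3, 2, 0, 3]; total = 15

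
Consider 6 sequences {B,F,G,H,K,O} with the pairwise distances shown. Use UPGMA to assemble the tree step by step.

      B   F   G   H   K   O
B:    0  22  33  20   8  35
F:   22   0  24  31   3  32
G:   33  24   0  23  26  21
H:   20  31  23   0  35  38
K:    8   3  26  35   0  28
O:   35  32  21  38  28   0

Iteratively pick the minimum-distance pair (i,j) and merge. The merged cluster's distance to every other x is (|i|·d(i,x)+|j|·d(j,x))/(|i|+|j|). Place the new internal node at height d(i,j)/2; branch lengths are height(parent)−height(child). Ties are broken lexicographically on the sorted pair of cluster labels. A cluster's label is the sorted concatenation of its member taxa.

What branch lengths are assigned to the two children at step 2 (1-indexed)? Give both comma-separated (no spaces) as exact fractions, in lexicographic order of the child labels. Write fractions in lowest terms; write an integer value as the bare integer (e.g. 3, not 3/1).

step 1: merge (F,K) at d=3; branch lengths F→3/2, K→3/2; new cluster FK
  updated: d(B,FK)=15, d(FK,G)=25, d(FK,H)=33, d(FK,O)=30
step 2: merge (B,FK) at d=15; branch lengths B→15/2, FK→6; new cluster BFK
  updated: d(BFK,G)=83/3, d(BFK,H)=86/3, d(BFK,O)=95/3
step 3: merge (G,O) at d=21; branch lengths G→21/2, O→21/2; new cluster GO
  updated: d(BFK,GO)=89/3, d(GO,H)=61/2
step 4: merge (BFK,H) at d=86/3; branch lengths BFK→41/6, H→43/3; new cluster BFHK
  updated: d(BFHK,GO)=239/8
step 5: merge (BFHK,GO) at d=239/8; branch lengths BFHK→29/48, GO→71/16; new cluster BFGHKO
final tree: (((B:15/2,(F:3/2,K:3/2):6):41/6,H:43/3):29/48,(G:21/2,O:21/2):71/16)
total length: 1529/24

15/2,6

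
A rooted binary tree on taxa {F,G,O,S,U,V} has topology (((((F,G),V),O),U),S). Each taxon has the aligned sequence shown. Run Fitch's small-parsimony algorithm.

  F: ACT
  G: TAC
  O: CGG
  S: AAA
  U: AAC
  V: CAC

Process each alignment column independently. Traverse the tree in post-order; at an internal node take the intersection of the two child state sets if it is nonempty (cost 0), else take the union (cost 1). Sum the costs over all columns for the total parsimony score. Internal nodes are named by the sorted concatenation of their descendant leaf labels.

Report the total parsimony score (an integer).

8

FG@0: {A} ∪ {T} = {A,T} (union, +1)
FGV@0: {A,T} ∪ {C} = {A,C,T} (union, +1)
FGOV@0: {A,C,T} ∩ {C} = {C} (intersection, +0)
FGOUV@0: {C} ∪ {A} = {A,C} (union, +1)
FGOSUV@0: {A,C} ∩ {A} = {A} (intersection, +0)
FG@1: {C} ∪ {A} = {A,C} (union, +1)
FGV@1: {A,C} ∩ {A} = {A} (intersection, +0)
FGOV@1: {A} ∪ {G} = {A,G} (union, +1)
FGOUV@1: {A,G} ∩ {A} = {A} (intersection, +0)
FGOSUV@1: {A} ∩ {A} = {A} (intersection, +0)
FG@2: {T} ∪ {C} = {C,T} (union, +1)
FGV@2: {C,T} ∩ {C} = {C} (intersection, +0)
FGOV@2: {C} ∪ {G} = {C,G} (union, +1)
FGOUV@2: {C,G} ∩ {C} = {C} (intersection, +0)
FGOSUV@2: {C} ∪ {A} = {A,C} (union, +1)
per-site changes: [3, 2, 3]; total = 8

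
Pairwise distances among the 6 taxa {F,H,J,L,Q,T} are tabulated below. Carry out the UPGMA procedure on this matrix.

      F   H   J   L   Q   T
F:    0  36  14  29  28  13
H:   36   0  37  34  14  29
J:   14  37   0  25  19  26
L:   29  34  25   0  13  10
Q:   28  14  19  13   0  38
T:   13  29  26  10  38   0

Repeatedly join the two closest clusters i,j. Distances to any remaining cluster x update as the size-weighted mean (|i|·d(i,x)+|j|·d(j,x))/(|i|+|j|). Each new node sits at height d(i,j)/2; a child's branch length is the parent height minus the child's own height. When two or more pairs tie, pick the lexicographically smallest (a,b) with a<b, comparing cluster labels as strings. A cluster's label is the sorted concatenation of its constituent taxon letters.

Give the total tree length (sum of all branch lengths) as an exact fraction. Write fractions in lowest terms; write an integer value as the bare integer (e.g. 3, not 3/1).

iteration 1: select L,T (d=10); attach at lengths (5, 5); label the merged cluster LT
  updated: d(F,LT)=21, d(H,LT)=63/2, d(J,LT)=51/2, d(LT,Q)=51/2
iteration 2: select F,J (d=14); attach at lengths (7, 7); label the merged cluster FJ
  updated: d(FJ,H)=73/2, d(FJ,LT)=93/4, d(FJ,Q)=47/2
iteration 3: select H,Q (d=14); attach at lengths (7, 7); label the merged cluster HQ
  updated: d(FJ,HQ)=30, d(HQ,LT)=57/2
iteration 4: select FJ,LT (d=93/4); attach at lengths (37/8, 53/8); label the merged cluster FJLT
  updated: d(FJLT,HQ)=117/4
iteration 5: select FJLT,HQ (d=117/4); attach at lengths (3, 61/8); label the merged cluster FHJLQT
final tree: (((F:7,J:7):37/8,(L:5,T:5):53/8):3,(H:7,Q:7):61/8)
total length: 479/8

479/8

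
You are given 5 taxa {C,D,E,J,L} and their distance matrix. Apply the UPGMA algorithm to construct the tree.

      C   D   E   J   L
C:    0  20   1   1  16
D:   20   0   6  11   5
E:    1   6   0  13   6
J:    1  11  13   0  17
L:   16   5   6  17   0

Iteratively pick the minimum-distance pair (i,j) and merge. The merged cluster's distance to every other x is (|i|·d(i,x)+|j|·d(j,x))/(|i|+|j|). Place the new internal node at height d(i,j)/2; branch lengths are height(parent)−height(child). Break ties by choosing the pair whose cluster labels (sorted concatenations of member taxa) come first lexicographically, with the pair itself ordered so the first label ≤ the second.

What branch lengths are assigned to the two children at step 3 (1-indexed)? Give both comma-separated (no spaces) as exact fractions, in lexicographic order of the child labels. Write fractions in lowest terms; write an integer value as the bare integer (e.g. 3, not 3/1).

3,7/2

1. join C+E (d=1) ⇒ CE; edges |C|=1/2, |E|=1/2
  updated: d(CE,D)=13, d(CE,J)=7, d(CE,L)=11
2. join D+L (d=5) ⇒ DL; edges |D|=5/2, |L|=5/2
  updated: d(CE,DL)=12, d(DL,J)=14
3. join CE+J (d=7) ⇒ CEJ; edges |CE|=3, |J|=7/2
  updated: d(CEJ,DL)=38/3
4. join CEJ+DL (d=38/3) ⇒ CDEJL; edges |CEJ|=17/6, |DL|=23/6
final tree: (((C:1/2,E:1/2):3,J:7/2):17/6,(D:5/2,L:5/2):23/6)
total length: 115/6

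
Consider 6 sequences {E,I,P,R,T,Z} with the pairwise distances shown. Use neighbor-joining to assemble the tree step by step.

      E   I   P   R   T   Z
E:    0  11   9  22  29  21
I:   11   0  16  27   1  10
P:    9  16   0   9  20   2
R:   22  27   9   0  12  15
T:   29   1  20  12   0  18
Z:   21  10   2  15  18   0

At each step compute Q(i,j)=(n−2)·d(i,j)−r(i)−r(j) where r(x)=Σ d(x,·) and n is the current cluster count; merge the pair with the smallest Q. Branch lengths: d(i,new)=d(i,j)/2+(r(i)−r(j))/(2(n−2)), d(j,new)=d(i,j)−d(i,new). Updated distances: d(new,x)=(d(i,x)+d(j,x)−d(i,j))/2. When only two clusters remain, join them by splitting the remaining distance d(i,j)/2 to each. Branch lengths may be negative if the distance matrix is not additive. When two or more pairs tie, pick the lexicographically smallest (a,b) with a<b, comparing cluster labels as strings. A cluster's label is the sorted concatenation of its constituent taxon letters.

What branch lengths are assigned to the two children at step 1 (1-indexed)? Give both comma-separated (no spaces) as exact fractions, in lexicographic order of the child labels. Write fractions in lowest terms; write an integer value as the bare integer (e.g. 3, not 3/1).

-11/8,19/8

1. join I+T (d=1, Q=-141) ⇒ IT; edges |I|=-11/8, |T|=19/8
  updated: d(E,IT)=39/2, d(IT,P)=35/2, d(IT,R)=19, d(IT,Z)=27/2
2. join P+Z (d=2, Q=-83) ⇒ PZ; edges |P|=-4/3, |Z|=10/3
  updated: d(E,PZ)=14, d(IT,PZ)=29/2, d(PZ,R)=11
3. join E+IT (d=39/2, Q=-139/2) ⇒ EIT; edges |E|=83/8, |IT|=73/8
  updated: d(EIT,PZ)=9/2, d(EIT,R)=43/4
4. join EIT+PZ (d=9/2, Q=-105/4) ⇒ EIPTZ; edges |EIT|=17/8, |PZ|=19/8
  updated: d(EIPTZ,R)=69/8
5. join EIPTZ+R (d=69/8) ⇒ EIPRTZ; edges |EIPTZ|=69/16, |R|=69/16
final tree: (((E:83/8,(I:-11/8,T:19/8):73/8):17/8,(P:-4/3,Z:10/3):19/8):69/16,R:69/16)
total length: 285/8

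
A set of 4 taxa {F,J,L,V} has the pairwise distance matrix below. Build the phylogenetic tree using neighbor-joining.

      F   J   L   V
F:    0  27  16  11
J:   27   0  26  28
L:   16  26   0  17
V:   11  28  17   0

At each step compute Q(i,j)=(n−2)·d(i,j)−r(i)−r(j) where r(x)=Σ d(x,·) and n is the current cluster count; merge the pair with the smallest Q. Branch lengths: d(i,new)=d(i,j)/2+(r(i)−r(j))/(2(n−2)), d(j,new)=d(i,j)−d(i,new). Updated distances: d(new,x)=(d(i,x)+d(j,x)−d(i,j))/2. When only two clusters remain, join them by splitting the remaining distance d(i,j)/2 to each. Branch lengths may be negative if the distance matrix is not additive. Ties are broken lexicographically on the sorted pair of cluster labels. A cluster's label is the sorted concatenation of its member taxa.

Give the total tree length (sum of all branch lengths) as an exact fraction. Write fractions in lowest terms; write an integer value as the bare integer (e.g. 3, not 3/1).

81/2

step 1: merge (F,V) at d=11, Q=-88; branch lengths F→5, V→6; new cluster FV
  updated: d(FV,J)=22, d(FV,L)=11
step 2: merge (FV,J) at d=22, Q=-59; branch lengths FV→7/2, J→37/2; new cluster FJV
  updated: d(FJV,L)=15/2
step 3: merge (FJV,L) at d=15/2; branch lengths FJV→15/4, L→15/4; new cluster FJLV
final tree: (((F:5,V:6):7/2,J:37/2):15/4,L:15/4)
total length: 81/2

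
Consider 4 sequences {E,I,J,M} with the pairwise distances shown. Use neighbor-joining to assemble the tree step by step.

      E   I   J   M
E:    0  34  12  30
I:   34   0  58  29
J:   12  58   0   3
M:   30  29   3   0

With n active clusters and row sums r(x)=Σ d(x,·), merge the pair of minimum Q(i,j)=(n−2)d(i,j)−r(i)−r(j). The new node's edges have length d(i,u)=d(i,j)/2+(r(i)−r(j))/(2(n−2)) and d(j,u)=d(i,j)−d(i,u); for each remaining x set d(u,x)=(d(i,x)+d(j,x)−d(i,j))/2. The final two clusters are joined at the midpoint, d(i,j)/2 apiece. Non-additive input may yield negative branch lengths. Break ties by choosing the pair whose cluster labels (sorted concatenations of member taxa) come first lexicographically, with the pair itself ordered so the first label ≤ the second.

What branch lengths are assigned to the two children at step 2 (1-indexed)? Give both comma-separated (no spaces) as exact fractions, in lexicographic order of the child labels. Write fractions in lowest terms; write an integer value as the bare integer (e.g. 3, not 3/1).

55/4,17/4

1. join E+I (d=34, Q=-129) ⇒ EI; edges |E|=23/4, |I|=113/4
  updated: d(EI,J)=18, d(EI,M)=25/2
2. join EI+J (d=18, Q=-67/2) ⇒ EIJ; edges |EI|=55/4, |J|=17/4
  updated: d(EIJ,M)=-5/4
3. join EIJ+M (d=-5/4) ⇒ EIJM; edges |EIJ|=-5/8, |M|=-5/8
final tree: (((E:23/4,I:113/4):55/4,J:17/4):-5/8,M:-5/8)
total length: 203/4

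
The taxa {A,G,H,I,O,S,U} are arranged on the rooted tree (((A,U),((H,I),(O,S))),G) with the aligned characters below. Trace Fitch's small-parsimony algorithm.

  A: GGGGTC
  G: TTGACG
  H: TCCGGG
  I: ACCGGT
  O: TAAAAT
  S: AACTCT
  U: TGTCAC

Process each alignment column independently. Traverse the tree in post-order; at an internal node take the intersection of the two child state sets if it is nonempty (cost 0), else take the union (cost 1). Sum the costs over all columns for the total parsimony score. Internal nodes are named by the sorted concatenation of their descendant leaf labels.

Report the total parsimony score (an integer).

20

site 0, node AU: A={G} ∪ U={T} → {G,T} (+1)
site 0, node HI: H={T} ∪ I={A} → {A,T} (+1)
site 0, node OS: O={T} ∪ S={A} → {A,T} (+1)
site 0, node HIOS: HI={A,T} ∩ OS={A,T} → {A,T} (+0)
site 0, node AHIOSU: AU={G,T} ∩ HIOS={A,T} → {T} (+0)
site 0, node AGHIOSU: AHIOSU={T} ∩ G={T} → {T} (+0)
site 1, node AU: A={G} ∩ U={G} → {G} (+0)
site 1, node HI: H={C} ∩ I={C} → {C} (+0)
site 1, node OS: O={A} ∩ S={A} → {A} (+0)
site 1, node HIOS: HI={C} ∪ OS={A} → {A,C} (+1)
site 1, node AHIOSU: AU={G} ∪ HIOS={A,C} → {A,C,G} (+1)
site 1, node AGHIOSU: AHIOSU={A,C,G} ∪ G={T} → {A,C,G,T} (+1)
site 2, node AU: A={G} ∪ U={T} → {G,T} (+1)
site 2, node HI: H={C} ∩ I={C} → {C} (+0)
site 2, node OS: O={A} ∪ S={C} → {A,C} (+1)
site 2, node HIOS: HI={C} ∩ OS={A,C} → {C} (+0)
site 2, node AHIOSU: AU={G,T} ∪ HIOS={C} → {C,G,T} (+1)
site 2, node AGHIOSU: AHIOSU={C,G,T} ∩ G={G} → {G} (+0)
site 3, node AU: A={G} ∪ U={C} → {C,G} (+1)
site 3, node HI: H={G} ∩ I={G} → {G} (+0)
site 3, node OS: O={A} ∪ S={T} → {A,T} (+1)
site 3, node HIOS: HI={G} ∪ OS={A,T} → {A,G,T} (+1)
site 3, node AHIOSU: AU={C,G} ∩ HIOS={A,G,T} → {G} (+0)
site 3, node AGHIOSU: AHIOSU={G} ∪ G={A} → {A,G} (+1)
site 4, node AU: A={T} ∪ U={A} → {A,T} (+1)
site 4, node HI: H={G} ∩ I={G} → {G} (+0)
site 4, node OS: O={A} ∪ S={C} → {A,C} (+1)
site 4, node HIOS: HI={G} ∪ OS={A,C} → {A,C,G} (+1)
site 4, node AHIOSU: AU={A,T} ∩ HIOS={A,C,G} → {A} (+0)
site 4, node AGHIOSU: AHIOSU={A} ∪ G={C} → {A,C} (+1)
site 5, node AU: A={C} ∩ U={C} → {C} (+0)
site 5, node HI: H={G} ∪ I={T} → {G,T} (+1)
site 5, node OS: O={T} ∩ S={T} → {T} (+0)
site 5, node HIOS: HI={G,T} ∩ OS={T} → {T} (+0)
site 5, node AHIOSU: AU={C} ∪ HIOS={T} → {C,T} (+1)
site 5, node AGHIOSU: AHIOSU={C,T} ∪ G={G} → {C,G,T} (+1)
per-site changes: [3, 3, 3, 4, 4, 3]; total = 20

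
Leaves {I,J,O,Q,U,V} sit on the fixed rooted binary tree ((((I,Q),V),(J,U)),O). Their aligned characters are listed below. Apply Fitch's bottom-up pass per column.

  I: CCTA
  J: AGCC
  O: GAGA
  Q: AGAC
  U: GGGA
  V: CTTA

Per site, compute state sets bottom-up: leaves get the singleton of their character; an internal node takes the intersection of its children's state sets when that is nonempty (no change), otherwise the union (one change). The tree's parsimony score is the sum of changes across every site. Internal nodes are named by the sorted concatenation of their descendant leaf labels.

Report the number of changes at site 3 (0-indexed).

2

[col 0] IQ: children I:{C}, Q:{A} ∪→ {A,C}; cost 1
[col 0] IQV: children IQ:{A,C}, V:{C} ∩→ {C}; cost 0
[col 0] JU: children J:{A}, U:{G} ∪→ {A,G}; cost 1
[col 0] IJQUV: children IQV:{C}, JU:{A,G} ∪→ {A,C,G}; cost 1
[col 0] IJOQUV: children IJQUV:{A,C,G}, O:{G} ∩→ {G}; cost 0
[col 1] IQ: children I:{C}, Q:{G} ∪→ {C,G}; cost 1
[col 1] IQV: children IQ:{C,G}, V:{T} ∪→ {C,G,T}; cost 1
[col 1] JU: children J:{G}, U:{G} ∩→ {G}; cost 0
[col 1] IJQUV: children IQV:{C,G,T}, JU:{G} ∩→ {G}; cost 0
[col 1] IJOQUV: children IJQUV:{G}, O:{A} ∪→ {A,G}; cost 1
[col 2] IQ: children I:{T}, Q:{A} ∪→ {A,T}; cost 1
[col 2] IQV: children IQ:{A,T}, V:{T} ∩→ {T}; cost 0
[col 2] JU: children J:{C}, U:{G} ∪→ {C,G}; cost 1
[col 2] IJQUV: children IQV:{T}, JU:{C,G} ∪→ {C,G,T}; cost 1
[col 2] IJOQUV: children IJQUV:{C,G,T}, O:{G} ∩→ {G}; cost 0
[col 3] IQ: children I:{A}, Q:{C} ∪→ {A,C}; cost 1
[col 3] IQV: children IQ:{A,C}, V:{A} ∩→ {A}; cost 0
[col 3] JU: children J:{C}, U:{A} ∪→ {A,C}; cost 1
[col 3] IJQUV: children IQV:{A}, JU:{A,C} ∩→ {A}; cost 0
[col 3] IJOQUV: children IJQUV:{A}, O:{A} ∩→ {A}; cost 0
per-site changes: [3, 3, 3, 2]; total = 11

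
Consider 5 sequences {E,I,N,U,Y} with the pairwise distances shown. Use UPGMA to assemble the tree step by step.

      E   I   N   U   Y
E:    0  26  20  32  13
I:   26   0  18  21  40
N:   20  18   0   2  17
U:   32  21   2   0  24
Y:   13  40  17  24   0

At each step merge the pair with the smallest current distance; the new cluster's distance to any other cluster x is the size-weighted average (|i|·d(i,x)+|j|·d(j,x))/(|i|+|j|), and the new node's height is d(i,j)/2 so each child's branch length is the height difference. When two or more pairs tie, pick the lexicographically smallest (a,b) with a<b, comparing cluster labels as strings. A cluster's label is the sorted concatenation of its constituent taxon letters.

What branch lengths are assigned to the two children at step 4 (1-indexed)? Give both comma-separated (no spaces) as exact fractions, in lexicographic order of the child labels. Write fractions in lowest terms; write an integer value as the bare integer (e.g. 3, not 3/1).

27/4,7/2

iteration 1: select N,U (d=2); attach at lengths (1, 1); label the merged cluster NU
  updated: d(E,NU)=26, d(I,NU)=39/2, d(NU,Y)=41/2
iteration 2: select E,Y (d=13); attach at lengths (13/2, 13/2); label the merged cluster EY
  updated: d(EY,I)=33, d(EY,NU)=93/4
iteration 3: select I,NU (d=39/2); attach at lengths (39/4, 35/4); label the merged cluster INU
  updated: d(EY,INU)=53/2
iteration 4: select EY,INU (d=53/2); attach at lengths (27/4, 7/2); label the merged cluster EINUY
final tree: ((E:13/2,Y:13/2):27/4,(I:39/4,(N:1,U:1):35/4):7/2)
total length: 175/4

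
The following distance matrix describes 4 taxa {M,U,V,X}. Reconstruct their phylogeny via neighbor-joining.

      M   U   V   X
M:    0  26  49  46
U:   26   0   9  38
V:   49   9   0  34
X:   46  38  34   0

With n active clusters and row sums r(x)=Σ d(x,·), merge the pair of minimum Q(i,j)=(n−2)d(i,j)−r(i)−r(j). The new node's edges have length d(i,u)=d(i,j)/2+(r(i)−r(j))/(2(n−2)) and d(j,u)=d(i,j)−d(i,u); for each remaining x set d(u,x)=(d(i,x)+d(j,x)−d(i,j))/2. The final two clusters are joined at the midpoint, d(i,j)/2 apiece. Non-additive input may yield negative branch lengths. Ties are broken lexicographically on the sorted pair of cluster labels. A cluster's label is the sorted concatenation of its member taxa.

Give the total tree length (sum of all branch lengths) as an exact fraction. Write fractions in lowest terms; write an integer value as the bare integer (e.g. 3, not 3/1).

1. join M+X (d=46, Q=-147) ⇒ MX; edges |M|=95/4, |X|=89/4
  updated: d(MX,U)=9, d(MX,V)=37/2
2. join MX+U (d=9, Q=-73/2) ⇒ MUX; edges |MX|=37/4, |U|=-1/4
  updated: d(MUX,V)=37/4
3. join MUX+V (d=37/4) ⇒ MUVX; edges |MUX|=37/8, |V|=37/8
final tree: (((M:95/4,X:89/4):37/4,U:-1/4):37/8,V:37/8)
total length: 257/4

257/4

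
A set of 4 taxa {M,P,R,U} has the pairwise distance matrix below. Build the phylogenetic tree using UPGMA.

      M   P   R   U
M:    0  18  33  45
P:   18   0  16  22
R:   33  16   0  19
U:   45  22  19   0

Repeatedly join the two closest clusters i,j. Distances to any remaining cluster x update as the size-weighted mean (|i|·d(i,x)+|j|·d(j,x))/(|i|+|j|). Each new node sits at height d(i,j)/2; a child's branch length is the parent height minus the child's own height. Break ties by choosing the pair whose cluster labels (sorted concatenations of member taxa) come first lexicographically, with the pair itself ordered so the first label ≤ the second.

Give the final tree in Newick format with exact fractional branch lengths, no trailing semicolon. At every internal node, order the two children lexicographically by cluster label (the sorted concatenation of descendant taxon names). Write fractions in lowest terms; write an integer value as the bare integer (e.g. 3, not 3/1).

1. join P+R (d=16) ⇒ PR; edges |P|=8, |R|=8
  updated: d(M,PR)=51/2, d(PR,U)=41/2
2. join PR+U (d=41/2) ⇒ PRU; edges |PR|=9/4, |U|=41/4
  updated: d(M,PRU)=32
3. join M+PRU (d=32) ⇒ MPRU; edges |M|=16, |PRU|=23/4
final tree: (M:16,((P:8,R:8):9/4,U:41/4):23/4)
total length: 201/4

(M:16,((P:8,R:8):9/4,U:41/4):23/4)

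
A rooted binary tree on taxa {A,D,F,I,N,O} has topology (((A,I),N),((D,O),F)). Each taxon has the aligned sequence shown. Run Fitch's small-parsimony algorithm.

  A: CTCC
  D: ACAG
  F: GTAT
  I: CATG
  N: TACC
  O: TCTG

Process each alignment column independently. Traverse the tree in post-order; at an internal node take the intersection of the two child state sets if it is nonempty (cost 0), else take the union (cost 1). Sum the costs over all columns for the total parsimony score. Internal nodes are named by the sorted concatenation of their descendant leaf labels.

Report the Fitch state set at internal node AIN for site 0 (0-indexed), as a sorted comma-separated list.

C,T

AI@0: {C} ∩ {C} = {C} (intersection, +0)
AIN@0: {C} ∪ {T} = {C,T} (union, +1)
DO@0: {A} ∪ {T} = {A,T} (union, +1)
DFO@0: {A,T} ∪ {G} = {A,G,T} (union, +1)
ADFINO@0: {C,T} ∩ {A,G,T} = {T} (intersection, +0)
AI@1: {T} ∪ {A} = {A,T} (union, +1)
AIN@1: {A,T} ∩ {A} = {A} (intersection, +0)
DO@1: {C} ∩ {C} = {C} (intersection, +0)
DFO@1: {C} ∪ {T} = {C,T} (union, +1)
ADFINO@1: {A} ∪ {C,T} = {A,C,T} (union, +1)
AI@2: {C} ∪ {T} = {C,T} (union, +1)
AIN@2: {C,T} ∩ {C} = {C} (intersection, +0)
DO@2: {A} ∪ {T} = {A,T} (union, +1)
DFO@2: {A,T} ∩ {A} = {A} (intersection, +0)
ADFINO@2: {C} ∪ {A} = {A,C} (union, +1)
AI@3: {C} ∪ {G} = {C,G} (union, +1)
AIN@3: {C,G} ∩ {C} = {C} (intersection, +0)
DO@3: {G} ∩ {G} = {G} (intersection, +0)
DFO@3: {G} ∪ {T} = {G,T} (union, +1)
ADFINO@3: {C} ∪ {G,T} = {C,G,T} (union, +1)
per-site changes: [3, 3, 3, 3]; total = 12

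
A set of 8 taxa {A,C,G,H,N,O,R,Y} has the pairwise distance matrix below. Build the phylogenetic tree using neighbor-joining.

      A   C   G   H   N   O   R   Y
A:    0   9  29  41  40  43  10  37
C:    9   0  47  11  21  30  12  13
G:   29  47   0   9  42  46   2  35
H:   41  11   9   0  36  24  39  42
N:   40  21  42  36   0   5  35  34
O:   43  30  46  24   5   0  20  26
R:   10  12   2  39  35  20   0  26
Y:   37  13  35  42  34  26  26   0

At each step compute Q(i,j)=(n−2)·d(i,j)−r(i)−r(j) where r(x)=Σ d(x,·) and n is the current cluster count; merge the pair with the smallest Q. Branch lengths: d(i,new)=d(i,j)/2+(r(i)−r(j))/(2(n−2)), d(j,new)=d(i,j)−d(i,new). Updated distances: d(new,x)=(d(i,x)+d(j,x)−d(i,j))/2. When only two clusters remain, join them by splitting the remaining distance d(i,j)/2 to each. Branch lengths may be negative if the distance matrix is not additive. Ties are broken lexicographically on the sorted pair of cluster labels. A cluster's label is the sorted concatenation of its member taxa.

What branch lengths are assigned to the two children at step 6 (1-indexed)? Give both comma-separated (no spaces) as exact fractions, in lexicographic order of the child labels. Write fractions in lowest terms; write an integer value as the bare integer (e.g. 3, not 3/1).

51/16,25/16

iteration 1: select N,O (d=5, Q=-377); attach at lengths (49/12, 11/12); label the merged cluster NO
  updated: d(A,NO)=39, d(C,NO)=23, d(G,NO)=83/2, d(H,NO)=55/2, d(NO,R)=25, d(NO,Y)=55/2
iteration 2: select G,H (d=9, Q=-288); attach at lengths (39/10, 51/10); label the merged cluster GH
  updated: d(A,GH)=61/2, d(C,GH)=49/2, d(GH,NO)=30, d(GH,R)=16, d(GH,Y)=34
iteration 3: select A,R (d=10, Q=-349/2); attach at lengths (153/16, 7/16); label the merged cluster AR
  updated: d(AR,C)=11/2, d(AR,GH)=73/4, d(AR,NO)=27, d(AR,Y)=53/2
iteration 4: select AR,GH (d=73/4, Q=-517/4); attach at lengths (101/24, 337/24); label the merged cluster AGHR
  updated: d(AGHR,C)=47/8, d(AGHR,NO)=155/8, d(AGHR,Y)=169/8
iteration 5: select AGHR,NO (d=155/8, Q=-155/2); attach at lengths (61/16, 249/16); label the merged cluster AGHNOR
  updated: d(AGHNOR,C)=19/4, d(AGHNOR,Y)=117/8
iteration 6: select AGHNOR,C (d=19/4, Q=-259/8); attach at lengths (51/16, 25/16); label the merged cluster ACGHNOR
  updated: d(ACGHNOR,Y)=183/16
iteration 7: select ACGHNOR,Y (d=183/16); attach at lengths (183/32, 183/32); label the merged cluster ACGHNORY
final tree: (((((A:153/16,R:7/16):101/24,(G:39/10,H:51/10):337/24):61/16,(N:49/12,O:11/12):249/16):51/16,C:25/16):183/32,Y:183/32)
total length: 1245/16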